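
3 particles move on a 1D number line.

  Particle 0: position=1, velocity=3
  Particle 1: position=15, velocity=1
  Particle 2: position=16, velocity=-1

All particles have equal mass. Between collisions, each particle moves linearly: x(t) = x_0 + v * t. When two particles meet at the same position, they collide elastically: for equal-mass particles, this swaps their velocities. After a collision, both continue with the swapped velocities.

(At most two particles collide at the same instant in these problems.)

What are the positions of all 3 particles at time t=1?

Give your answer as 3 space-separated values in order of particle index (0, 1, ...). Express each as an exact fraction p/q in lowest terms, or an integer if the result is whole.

Collision at t=1/2: particles 1 and 2 swap velocities; positions: p0=5/2 p1=31/2 p2=31/2; velocities now: v0=3 v1=-1 v2=1
Advance to t=1 (no further collisions before then); velocities: v0=3 v1=-1 v2=1; positions = 4 15 16

Answer: 4 15 16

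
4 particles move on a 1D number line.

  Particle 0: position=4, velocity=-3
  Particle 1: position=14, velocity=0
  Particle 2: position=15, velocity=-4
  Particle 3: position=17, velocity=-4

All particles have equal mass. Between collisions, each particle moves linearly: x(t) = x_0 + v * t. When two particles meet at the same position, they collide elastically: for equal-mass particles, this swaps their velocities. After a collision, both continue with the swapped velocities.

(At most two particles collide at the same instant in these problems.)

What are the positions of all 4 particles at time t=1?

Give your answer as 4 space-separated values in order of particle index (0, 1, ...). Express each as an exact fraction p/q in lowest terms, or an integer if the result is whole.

Answer: 1 11 13 14

Derivation:
Collision at t=1/4: particles 1 and 2 swap velocities; positions: p0=13/4 p1=14 p2=14 p3=16; velocities now: v0=-3 v1=-4 v2=0 v3=-4
Collision at t=3/4: particles 2 and 3 swap velocities; positions: p0=7/4 p1=12 p2=14 p3=14; velocities now: v0=-3 v1=-4 v2=-4 v3=0
Advance to t=1 (no further collisions before then); velocities: v0=-3 v1=-4 v2=-4 v3=0; positions = 1 11 13 14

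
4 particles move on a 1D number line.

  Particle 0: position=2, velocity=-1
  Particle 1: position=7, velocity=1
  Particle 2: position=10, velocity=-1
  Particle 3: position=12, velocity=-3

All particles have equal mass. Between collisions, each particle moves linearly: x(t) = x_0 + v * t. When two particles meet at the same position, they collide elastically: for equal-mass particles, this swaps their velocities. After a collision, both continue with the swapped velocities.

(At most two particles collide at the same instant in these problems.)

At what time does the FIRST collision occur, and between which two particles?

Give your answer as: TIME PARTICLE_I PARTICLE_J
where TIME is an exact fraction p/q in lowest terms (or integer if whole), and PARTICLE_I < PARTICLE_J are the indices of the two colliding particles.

Answer: 1 2 3

Derivation:
Pair (0,1): pos 2,7 vel -1,1 -> not approaching (rel speed -2 <= 0)
Pair (1,2): pos 7,10 vel 1,-1 -> gap=3, closing at 2/unit, collide at t=3/2
Pair (2,3): pos 10,12 vel -1,-3 -> gap=2, closing at 2/unit, collide at t=1
Earliest collision: t=1 between 2 and 3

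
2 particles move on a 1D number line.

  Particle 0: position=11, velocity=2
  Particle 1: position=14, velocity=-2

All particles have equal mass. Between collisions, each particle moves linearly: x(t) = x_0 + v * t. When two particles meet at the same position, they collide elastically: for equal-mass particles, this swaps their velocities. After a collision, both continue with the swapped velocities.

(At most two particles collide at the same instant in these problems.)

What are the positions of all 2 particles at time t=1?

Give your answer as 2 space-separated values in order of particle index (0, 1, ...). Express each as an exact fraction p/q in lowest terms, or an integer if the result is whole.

Collision at t=3/4: particles 0 and 1 swap velocities; positions: p0=25/2 p1=25/2; velocities now: v0=-2 v1=2
Advance to t=1 (no further collisions before then); velocities: v0=-2 v1=2; positions = 12 13

Answer: 12 13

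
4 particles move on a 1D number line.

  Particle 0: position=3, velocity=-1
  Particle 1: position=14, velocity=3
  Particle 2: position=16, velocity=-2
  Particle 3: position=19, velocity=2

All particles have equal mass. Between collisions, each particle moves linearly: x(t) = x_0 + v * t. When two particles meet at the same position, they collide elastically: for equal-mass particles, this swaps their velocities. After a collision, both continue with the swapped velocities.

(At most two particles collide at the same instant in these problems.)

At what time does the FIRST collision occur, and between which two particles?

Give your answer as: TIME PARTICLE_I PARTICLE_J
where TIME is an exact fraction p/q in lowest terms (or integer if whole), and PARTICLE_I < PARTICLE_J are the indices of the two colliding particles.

Pair (0,1): pos 3,14 vel -1,3 -> not approaching (rel speed -4 <= 0)
Pair (1,2): pos 14,16 vel 3,-2 -> gap=2, closing at 5/unit, collide at t=2/5
Pair (2,3): pos 16,19 vel -2,2 -> not approaching (rel speed -4 <= 0)
Earliest collision: t=2/5 between 1 and 2

Answer: 2/5 1 2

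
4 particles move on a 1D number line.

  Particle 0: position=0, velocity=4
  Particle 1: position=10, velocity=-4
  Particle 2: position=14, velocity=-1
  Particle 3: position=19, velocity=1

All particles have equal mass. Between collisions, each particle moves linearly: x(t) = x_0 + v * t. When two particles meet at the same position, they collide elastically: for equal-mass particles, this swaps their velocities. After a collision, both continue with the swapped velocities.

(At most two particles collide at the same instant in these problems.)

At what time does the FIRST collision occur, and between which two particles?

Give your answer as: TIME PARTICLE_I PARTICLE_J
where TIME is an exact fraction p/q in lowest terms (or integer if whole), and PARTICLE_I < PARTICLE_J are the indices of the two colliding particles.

Answer: 5/4 0 1

Derivation:
Pair (0,1): pos 0,10 vel 4,-4 -> gap=10, closing at 8/unit, collide at t=5/4
Pair (1,2): pos 10,14 vel -4,-1 -> not approaching (rel speed -3 <= 0)
Pair (2,3): pos 14,19 vel -1,1 -> not approaching (rel speed -2 <= 0)
Earliest collision: t=5/4 between 0 and 1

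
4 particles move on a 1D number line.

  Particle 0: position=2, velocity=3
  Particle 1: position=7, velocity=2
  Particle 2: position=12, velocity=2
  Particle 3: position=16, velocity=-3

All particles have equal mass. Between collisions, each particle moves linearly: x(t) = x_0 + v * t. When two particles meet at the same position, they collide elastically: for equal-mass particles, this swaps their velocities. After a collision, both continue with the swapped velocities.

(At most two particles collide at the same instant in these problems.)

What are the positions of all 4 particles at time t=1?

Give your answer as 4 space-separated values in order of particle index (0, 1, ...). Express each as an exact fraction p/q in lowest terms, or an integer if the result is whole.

Answer: 5 9 13 14

Derivation:
Collision at t=4/5: particles 2 and 3 swap velocities; positions: p0=22/5 p1=43/5 p2=68/5 p3=68/5; velocities now: v0=3 v1=2 v2=-3 v3=2
Advance to t=1 (no further collisions before then); velocities: v0=3 v1=2 v2=-3 v3=2; positions = 5 9 13 14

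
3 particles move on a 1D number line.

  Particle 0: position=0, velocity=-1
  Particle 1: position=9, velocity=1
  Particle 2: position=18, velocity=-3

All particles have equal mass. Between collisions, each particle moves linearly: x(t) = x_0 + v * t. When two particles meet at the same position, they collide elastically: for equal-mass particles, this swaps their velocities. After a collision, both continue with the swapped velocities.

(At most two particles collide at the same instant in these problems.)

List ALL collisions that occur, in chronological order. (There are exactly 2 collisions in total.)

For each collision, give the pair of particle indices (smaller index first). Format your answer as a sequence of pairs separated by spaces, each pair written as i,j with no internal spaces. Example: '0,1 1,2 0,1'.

Collision at t=9/4: particles 1 and 2 swap velocities; positions: p0=-9/4 p1=45/4 p2=45/4; velocities now: v0=-1 v1=-3 v2=1
Collision at t=9: particles 0 and 1 swap velocities; positions: p0=-9 p1=-9 p2=18; velocities now: v0=-3 v1=-1 v2=1

Answer: 1,2 0,1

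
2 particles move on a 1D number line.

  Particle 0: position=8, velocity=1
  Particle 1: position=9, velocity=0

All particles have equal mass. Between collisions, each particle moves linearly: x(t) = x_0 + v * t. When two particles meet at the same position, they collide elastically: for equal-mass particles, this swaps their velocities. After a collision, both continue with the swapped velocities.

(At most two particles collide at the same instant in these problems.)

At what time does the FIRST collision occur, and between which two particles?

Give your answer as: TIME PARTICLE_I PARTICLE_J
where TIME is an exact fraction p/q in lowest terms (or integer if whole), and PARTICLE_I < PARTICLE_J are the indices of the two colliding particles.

Pair (0,1): pos 8,9 vel 1,0 -> gap=1, closing at 1/unit, collide at t=1
Earliest collision: t=1 between 0 and 1

Answer: 1 0 1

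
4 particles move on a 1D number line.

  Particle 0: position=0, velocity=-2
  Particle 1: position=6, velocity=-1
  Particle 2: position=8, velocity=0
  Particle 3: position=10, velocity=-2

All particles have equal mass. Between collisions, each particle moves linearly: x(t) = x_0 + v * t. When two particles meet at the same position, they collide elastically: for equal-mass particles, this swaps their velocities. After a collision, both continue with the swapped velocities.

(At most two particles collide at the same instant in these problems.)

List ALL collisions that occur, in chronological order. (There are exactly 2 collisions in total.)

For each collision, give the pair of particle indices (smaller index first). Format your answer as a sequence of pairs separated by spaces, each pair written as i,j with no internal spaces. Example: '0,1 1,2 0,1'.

Collision at t=1: particles 2 and 3 swap velocities; positions: p0=-2 p1=5 p2=8 p3=8; velocities now: v0=-2 v1=-1 v2=-2 v3=0
Collision at t=4: particles 1 and 2 swap velocities; positions: p0=-8 p1=2 p2=2 p3=8; velocities now: v0=-2 v1=-2 v2=-1 v3=0

Answer: 2,3 1,2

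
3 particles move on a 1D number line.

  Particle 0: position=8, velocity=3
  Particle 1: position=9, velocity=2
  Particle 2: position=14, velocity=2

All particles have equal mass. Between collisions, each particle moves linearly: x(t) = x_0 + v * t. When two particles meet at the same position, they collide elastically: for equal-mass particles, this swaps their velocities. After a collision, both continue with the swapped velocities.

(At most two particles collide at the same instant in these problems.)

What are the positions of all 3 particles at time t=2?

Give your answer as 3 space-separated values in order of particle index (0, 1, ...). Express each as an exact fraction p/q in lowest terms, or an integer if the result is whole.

Answer: 13 14 18

Derivation:
Collision at t=1: particles 0 and 1 swap velocities; positions: p0=11 p1=11 p2=16; velocities now: v0=2 v1=3 v2=2
Advance to t=2 (no further collisions before then); velocities: v0=2 v1=3 v2=2; positions = 13 14 18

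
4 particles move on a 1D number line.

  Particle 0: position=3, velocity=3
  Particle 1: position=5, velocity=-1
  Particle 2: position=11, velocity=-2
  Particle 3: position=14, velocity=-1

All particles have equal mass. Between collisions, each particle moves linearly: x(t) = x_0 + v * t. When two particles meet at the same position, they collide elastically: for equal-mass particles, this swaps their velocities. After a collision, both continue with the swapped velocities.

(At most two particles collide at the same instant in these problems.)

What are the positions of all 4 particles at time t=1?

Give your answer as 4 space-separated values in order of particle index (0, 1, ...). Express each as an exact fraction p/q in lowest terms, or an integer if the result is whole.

Answer: 4 6 9 13

Derivation:
Collision at t=1/2: particles 0 and 1 swap velocities; positions: p0=9/2 p1=9/2 p2=10 p3=27/2; velocities now: v0=-1 v1=3 v2=-2 v3=-1
Advance to t=1 (no further collisions before then); velocities: v0=-1 v1=3 v2=-2 v3=-1; positions = 4 6 9 13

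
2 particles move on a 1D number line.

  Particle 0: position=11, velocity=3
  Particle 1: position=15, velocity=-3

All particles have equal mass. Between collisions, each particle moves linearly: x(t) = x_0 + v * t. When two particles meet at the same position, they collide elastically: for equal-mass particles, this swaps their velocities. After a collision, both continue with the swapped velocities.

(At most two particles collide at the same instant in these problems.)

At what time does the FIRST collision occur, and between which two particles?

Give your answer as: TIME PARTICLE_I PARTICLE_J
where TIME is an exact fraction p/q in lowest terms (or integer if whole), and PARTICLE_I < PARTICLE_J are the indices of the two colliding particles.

Answer: 2/3 0 1

Derivation:
Pair (0,1): pos 11,15 vel 3,-3 -> gap=4, closing at 6/unit, collide at t=2/3
Earliest collision: t=2/3 between 0 and 1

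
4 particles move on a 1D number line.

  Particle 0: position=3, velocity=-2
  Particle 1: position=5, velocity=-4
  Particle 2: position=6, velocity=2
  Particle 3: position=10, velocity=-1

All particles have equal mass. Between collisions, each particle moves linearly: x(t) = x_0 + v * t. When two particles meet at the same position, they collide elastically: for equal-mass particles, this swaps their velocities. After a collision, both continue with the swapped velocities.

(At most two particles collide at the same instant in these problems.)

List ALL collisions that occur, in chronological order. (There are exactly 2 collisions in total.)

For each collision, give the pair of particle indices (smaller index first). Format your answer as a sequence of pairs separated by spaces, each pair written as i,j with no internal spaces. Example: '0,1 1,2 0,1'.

Collision at t=1: particles 0 and 1 swap velocities; positions: p0=1 p1=1 p2=8 p3=9; velocities now: v0=-4 v1=-2 v2=2 v3=-1
Collision at t=4/3: particles 2 and 3 swap velocities; positions: p0=-1/3 p1=1/3 p2=26/3 p3=26/3; velocities now: v0=-4 v1=-2 v2=-1 v3=2

Answer: 0,1 2,3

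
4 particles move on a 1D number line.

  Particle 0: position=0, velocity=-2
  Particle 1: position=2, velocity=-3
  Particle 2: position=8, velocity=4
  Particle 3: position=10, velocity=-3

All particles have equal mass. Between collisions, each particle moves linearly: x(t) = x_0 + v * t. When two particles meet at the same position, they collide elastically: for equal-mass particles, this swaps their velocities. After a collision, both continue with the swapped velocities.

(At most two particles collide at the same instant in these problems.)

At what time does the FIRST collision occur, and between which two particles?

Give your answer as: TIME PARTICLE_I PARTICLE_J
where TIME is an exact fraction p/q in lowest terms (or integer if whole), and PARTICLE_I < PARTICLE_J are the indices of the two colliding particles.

Answer: 2/7 2 3

Derivation:
Pair (0,1): pos 0,2 vel -2,-3 -> gap=2, closing at 1/unit, collide at t=2
Pair (1,2): pos 2,8 vel -3,4 -> not approaching (rel speed -7 <= 0)
Pair (2,3): pos 8,10 vel 4,-3 -> gap=2, closing at 7/unit, collide at t=2/7
Earliest collision: t=2/7 between 2 and 3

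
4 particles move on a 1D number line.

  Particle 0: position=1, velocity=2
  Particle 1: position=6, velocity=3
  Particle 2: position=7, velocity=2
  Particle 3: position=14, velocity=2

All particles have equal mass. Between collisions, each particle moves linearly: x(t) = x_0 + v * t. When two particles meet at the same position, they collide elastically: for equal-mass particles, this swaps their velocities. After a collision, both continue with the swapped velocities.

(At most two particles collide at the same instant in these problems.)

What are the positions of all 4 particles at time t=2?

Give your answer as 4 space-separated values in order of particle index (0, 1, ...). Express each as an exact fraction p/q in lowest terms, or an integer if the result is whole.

Collision at t=1: particles 1 and 2 swap velocities; positions: p0=3 p1=9 p2=9 p3=16; velocities now: v0=2 v1=2 v2=3 v3=2
Advance to t=2 (no further collisions before then); velocities: v0=2 v1=2 v2=3 v3=2; positions = 5 11 12 18

Answer: 5 11 12 18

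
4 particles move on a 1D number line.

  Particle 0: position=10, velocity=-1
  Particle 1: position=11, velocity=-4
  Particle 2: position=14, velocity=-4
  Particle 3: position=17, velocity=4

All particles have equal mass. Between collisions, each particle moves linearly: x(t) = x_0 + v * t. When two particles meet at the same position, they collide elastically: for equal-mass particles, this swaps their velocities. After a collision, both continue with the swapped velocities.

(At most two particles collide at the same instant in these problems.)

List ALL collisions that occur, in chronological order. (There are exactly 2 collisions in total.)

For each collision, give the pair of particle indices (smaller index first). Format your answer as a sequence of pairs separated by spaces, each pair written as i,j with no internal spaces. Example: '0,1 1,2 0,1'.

Answer: 0,1 1,2

Derivation:
Collision at t=1/3: particles 0 and 1 swap velocities; positions: p0=29/3 p1=29/3 p2=38/3 p3=55/3; velocities now: v0=-4 v1=-1 v2=-4 v3=4
Collision at t=4/3: particles 1 and 2 swap velocities; positions: p0=17/3 p1=26/3 p2=26/3 p3=67/3; velocities now: v0=-4 v1=-4 v2=-1 v3=4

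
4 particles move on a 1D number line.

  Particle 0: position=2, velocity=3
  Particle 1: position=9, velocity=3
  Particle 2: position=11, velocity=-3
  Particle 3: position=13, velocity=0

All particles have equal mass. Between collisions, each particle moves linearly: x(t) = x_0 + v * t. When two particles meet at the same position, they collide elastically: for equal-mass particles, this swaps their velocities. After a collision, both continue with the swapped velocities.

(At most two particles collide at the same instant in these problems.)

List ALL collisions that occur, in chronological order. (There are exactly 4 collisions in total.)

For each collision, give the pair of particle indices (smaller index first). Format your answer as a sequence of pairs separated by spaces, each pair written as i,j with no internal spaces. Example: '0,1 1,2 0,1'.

Answer: 1,2 2,3 0,1 1,2

Derivation:
Collision at t=1/3: particles 1 and 2 swap velocities; positions: p0=3 p1=10 p2=10 p3=13; velocities now: v0=3 v1=-3 v2=3 v3=0
Collision at t=4/3: particles 2 and 3 swap velocities; positions: p0=6 p1=7 p2=13 p3=13; velocities now: v0=3 v1=-3 v2=0 v3=3
Collision at t=3/2: particles 0 and 1 swap velocities; positions: p0=13/2 p1=13/2 p2=13 p3=27/2; velocities now: v0=-3 v1=3 v2=0 v3=3
Collision at t=11/3: particles 1 and 2 swap velocities; positions: p0=0 p1=13 p2=13 p3=20; velocities now: v0=-3 v1=0 v2=3 v3=3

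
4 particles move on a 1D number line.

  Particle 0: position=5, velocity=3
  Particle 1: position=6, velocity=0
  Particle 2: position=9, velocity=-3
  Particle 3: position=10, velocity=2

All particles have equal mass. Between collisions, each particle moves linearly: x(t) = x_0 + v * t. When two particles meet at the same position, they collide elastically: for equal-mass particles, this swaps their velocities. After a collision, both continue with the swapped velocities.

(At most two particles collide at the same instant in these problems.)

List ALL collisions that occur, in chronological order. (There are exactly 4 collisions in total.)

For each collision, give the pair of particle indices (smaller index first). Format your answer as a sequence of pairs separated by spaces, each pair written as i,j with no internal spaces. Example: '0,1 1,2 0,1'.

Collision at t=1/3: particles 0 and 1 swap velocities; positions: p0=6 p1=6 p2=8 p3=32/3; velocities now: v0=0 v1=3 v2=-3 v3=2
Collision at t=2/3: particles 1 and 2 swap velocities; positions: p0=6 p1=7 p2=7 p3=34/3; velocities now: v0=0 v1=-3 v2=3 v3=2
Collision at t=1: particles 0 and 1 swap velocities; positions: p0=6 p1=6 p2=8 p3=12; velocities now: v0=-3 v1=0 v2=3 v3=2
Collision at t=5: particles 2 and 3 swap velocities; positions: p0=-6 p1=6 p2=20 p3=20; velocities now: v0=-3 v1=0 v2=2 v3=3

Answer: 0,1 1,2 0,1 2,3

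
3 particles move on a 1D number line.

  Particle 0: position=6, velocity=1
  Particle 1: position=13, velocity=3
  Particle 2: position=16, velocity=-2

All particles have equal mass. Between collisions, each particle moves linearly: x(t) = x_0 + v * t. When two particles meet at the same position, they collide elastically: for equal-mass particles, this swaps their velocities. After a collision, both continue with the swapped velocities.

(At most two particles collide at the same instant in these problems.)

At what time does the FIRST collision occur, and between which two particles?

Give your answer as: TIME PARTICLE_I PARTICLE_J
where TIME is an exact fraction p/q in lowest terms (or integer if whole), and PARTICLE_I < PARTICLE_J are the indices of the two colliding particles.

Answer: 3/5 1 2

Derivation:
Pair (0,1): pos 6,13 vel 1,3 -> not approaching (rel speed -2 <= 0)
Pair (1,2): pos 13,16 vel 3,-2 -> gap=3, closing at 5/unit, collide at t=3/5
Earliest collision: t=3/5 between 1 and 2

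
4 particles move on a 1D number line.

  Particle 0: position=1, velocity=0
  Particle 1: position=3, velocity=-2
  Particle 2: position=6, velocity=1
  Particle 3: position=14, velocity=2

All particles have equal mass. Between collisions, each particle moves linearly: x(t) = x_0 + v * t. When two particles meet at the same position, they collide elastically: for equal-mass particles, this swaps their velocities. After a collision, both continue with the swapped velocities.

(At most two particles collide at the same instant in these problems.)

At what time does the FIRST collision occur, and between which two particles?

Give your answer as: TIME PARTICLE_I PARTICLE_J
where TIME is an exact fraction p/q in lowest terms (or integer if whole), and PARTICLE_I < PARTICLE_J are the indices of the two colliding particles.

Answer: 1 0 1

Derivation:
Pair (0,1): pos 1,3 vel 0,-2 -> gap=2, closing at 2/unit, collide at t=1
Pair (1,2): pos 3,6 vel -2,1 -> not approaching (rel speed -3 <= 0)
Pair (2,3): pos 6,14 vel 1,2 -> not approaching (rel speed -1 <= 0)
Earliest collision: t=1 between 0 and 1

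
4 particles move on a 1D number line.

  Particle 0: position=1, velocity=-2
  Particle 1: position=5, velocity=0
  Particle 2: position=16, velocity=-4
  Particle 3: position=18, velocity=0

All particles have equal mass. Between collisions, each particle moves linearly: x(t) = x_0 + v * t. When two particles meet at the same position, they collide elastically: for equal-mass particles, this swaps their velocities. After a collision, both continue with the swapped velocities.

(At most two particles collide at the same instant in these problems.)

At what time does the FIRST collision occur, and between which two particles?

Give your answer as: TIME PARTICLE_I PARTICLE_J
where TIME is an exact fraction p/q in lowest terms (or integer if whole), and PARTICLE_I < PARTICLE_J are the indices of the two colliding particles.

Answer: 11/4 1 2

Derivation:
Pair (0,1): pos 1,5 vel -2,0 -> not approaching (rel speed -2 <= 0)
Pair (1,2): pos 5,16 vel 0,-4 -> gap=11, closing at 4/unit, collide at t=11/4
Pair (2,3): pos 16,18 vel -4,0 -> not approaching (rel speed -4 <= 0)
Earliest collision: t=11/4 between 1 and 2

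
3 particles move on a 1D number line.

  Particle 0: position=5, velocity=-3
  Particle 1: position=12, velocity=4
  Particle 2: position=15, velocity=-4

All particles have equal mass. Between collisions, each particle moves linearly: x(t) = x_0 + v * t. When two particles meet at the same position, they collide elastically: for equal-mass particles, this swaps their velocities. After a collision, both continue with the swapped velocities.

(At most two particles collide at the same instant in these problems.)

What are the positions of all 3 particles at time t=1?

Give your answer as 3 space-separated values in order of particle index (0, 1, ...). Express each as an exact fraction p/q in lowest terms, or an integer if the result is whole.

Answer: 2 11 16

Derivation:
Collision at t=3/8: particles 1 and 2 swap velocities; positions: p0=31/8 p1=27/2 p2=27/2; velocities now: v0=-3 v1=-4 v2=4
Advance to t=1 (no further collisions before then); velocities: v0=-3 v1=-4 v2=4; positions = 2 11 16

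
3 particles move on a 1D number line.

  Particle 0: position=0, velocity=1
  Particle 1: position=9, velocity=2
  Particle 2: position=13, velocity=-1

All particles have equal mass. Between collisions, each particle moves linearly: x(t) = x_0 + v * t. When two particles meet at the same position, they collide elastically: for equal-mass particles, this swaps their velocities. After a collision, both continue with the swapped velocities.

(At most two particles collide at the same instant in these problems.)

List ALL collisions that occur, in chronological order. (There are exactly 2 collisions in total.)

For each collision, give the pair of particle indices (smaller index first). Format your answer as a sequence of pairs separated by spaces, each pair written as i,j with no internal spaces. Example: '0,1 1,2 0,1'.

Answer: 1,2 0,1

Derivation:
Collision at t=4/3: particles 1 and 2 swap velocities; positions: p0=4/3 p1=35/3 p2=35/3; velocities now: v0=1 v1=-1 v2=2
Collision at t=13/2: particles 0 and 1 swap velocities; positions: p0=13/2 p1=13/2 p2=22; velocities now: v0=-1 v1=1 v2=2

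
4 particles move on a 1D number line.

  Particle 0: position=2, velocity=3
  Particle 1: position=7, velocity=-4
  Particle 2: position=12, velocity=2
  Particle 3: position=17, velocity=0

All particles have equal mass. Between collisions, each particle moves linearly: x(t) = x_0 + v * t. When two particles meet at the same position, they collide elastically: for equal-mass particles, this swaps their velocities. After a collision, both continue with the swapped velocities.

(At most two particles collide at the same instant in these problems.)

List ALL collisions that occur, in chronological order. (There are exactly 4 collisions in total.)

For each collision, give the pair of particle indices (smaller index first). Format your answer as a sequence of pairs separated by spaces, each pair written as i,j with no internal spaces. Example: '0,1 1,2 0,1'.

Answer: 0,1 2,3 1,2 2,3

Derivation:
Collision at t=5/7: particles 0 and 1 swap velocities; positions: p0=29/7 p1=29/7 p2=94/7 p3=17; velocities now: v0=-4 v1=3 v2=2 v3=0
Collision at t=5/2: particles 2 and 3 swap velocities; positions: p0=-3 p1=19/2 p2=17 p3=17; velocities now: v0=-4 v1=3 v2=0 v3=2
Collision at t=5: particles 1 and 2 swap velocities; positions: p0=-13 p1=17 p2=17 p3=22; velocities now: v0=-4 v1=0 v2=3 v3=2
Collision at t=10: particles 2 and 3 swap velocities; positions: p0=-33 p1=17 p2=32 p3=32; velocities now: v0=-4 v1=0 v2=2 v3=3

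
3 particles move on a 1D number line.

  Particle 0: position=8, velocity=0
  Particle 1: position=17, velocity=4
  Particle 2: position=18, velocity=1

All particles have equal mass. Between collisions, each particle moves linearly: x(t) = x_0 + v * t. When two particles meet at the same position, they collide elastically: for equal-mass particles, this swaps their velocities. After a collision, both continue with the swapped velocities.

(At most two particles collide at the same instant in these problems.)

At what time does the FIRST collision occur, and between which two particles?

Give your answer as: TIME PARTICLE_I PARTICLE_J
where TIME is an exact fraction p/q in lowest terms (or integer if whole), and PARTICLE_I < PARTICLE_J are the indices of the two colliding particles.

Answer: 1/3 1 2

Derivation:
Pair (0,1): pos 8,17 vel 0,4 -> not approaching (rel speed -4 <= 0)
Pair (1,2): pos 17,18 vel 4,1 -> gap=1, closing at 3/unit, collide at t=1/3
Earliest collision: t=1/3 between 1 and 2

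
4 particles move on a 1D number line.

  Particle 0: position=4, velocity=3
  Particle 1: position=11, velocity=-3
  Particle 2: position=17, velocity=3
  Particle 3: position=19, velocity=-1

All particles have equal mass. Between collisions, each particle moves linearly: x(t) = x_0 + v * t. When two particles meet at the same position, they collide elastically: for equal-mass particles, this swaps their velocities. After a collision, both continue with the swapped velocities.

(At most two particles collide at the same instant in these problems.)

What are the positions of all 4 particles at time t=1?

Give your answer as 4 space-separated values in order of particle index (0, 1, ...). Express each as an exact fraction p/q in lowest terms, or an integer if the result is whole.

Collision at t=1/2: particles 2 and 3 swap velocities; positions: p0=11/2 p1=19/2 p2=37/2 p3=37/2; velocities now: v0=3 v1=-3 v2=-1 v3=3
Advance to t=1 (no further collisions before then); velocities: v0=3 v1=-3 v2=-1 v3=3; positions = 7 8 18 20

Answer: 7 8 18 20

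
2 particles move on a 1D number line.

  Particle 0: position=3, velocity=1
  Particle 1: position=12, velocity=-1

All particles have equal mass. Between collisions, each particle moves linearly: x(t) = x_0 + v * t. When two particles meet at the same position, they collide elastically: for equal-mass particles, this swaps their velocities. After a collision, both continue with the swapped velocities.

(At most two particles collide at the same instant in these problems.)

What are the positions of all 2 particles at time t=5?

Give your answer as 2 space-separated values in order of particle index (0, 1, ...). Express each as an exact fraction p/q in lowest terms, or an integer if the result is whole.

Collision at t=9/2: particles 0 and 1 swap velocities; positions: p0=15/2 p1=15/2; velocities now: v0=-1 v1=1
Advance to t=5 (no further collisions before then); velocities: v0=-1 v1=1; positions = 7 8

Answer: 7 8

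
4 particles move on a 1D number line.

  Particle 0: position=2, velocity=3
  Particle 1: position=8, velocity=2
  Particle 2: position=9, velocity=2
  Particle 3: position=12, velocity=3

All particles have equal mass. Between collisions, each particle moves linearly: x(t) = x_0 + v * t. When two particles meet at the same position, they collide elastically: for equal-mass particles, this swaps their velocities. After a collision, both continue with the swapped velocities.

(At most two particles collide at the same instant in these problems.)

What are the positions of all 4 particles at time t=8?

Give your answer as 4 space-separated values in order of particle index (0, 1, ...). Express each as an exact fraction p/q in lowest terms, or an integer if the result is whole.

Answer: 24 25 26 36

Derivation:
Collision at t=6: particles 0 and 1 swap velocities; positions: p0=20 p1=20 p2=21 p3=30; velocities now: v0=2 v1=3 v2=2 v3=3
Collision at t=7: particles 1 and 2 swap velocities; positions: p0=22 p1=23 p2=23 p3=33; velocities now: v0=2 v1=2 v2=3 v3=3
Advance to t=8 (no further collisions before then); velocities: v0=2 v1=2 v2=3 v3=3; positions = 24 25 26 36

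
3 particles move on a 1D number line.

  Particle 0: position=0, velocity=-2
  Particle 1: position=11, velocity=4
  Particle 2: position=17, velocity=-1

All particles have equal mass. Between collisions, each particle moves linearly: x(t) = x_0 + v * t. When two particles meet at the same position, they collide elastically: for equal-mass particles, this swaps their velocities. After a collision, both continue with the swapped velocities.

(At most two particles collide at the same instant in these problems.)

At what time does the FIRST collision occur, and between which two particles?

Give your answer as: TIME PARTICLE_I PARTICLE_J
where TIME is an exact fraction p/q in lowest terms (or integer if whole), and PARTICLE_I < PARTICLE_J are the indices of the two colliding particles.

Pair (0,1): pos 0,11 vel -2,4 -> not approaching (rel speed -6 <= 0)
Pair (1,2): pos 11,17 vel 4,-1 -> gap=6, closing at 5/unit, collide at t=6/5
Earliest collision: t=6/5 between 1 and 2

Answer: 6/5 1 2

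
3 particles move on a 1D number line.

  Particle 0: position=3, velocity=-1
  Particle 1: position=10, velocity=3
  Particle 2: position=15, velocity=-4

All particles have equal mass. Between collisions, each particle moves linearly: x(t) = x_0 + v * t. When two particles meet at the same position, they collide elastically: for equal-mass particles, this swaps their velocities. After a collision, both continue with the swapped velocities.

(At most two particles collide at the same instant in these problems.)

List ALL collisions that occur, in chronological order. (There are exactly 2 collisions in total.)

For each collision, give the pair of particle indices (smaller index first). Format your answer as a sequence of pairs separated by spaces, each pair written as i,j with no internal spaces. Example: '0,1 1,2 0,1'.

Collision at t=5/7: particles 1 and 2 swap velocities; positions: p0=16/7 p1=85/7 p2=85/7; velocities now: v0=-1 v1=-4 v2=3
Collision at t=4: particles 0 and 1 swap velocities; positions: p0=-1 p1=-1 p2=22; velocities now: v0=-4 v1=-1 v2=3

Answer: 1,2 0,1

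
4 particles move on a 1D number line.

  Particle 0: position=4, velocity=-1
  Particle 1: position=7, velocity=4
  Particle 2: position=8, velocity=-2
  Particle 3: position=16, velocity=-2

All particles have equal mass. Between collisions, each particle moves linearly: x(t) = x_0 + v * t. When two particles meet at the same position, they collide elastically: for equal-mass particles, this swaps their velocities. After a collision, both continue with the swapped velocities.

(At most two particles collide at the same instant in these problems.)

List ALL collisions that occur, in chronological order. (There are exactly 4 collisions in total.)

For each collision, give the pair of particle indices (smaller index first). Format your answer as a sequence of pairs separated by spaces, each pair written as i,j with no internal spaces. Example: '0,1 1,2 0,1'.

Answer: 1,2 2,3 0,1 1,2

Derivation:
Collision at t=1/6: particles 1 and 2 swap velocities; positions: p0=23/6 p1=23/3 p2=23/3 p3=47/3; velocities now: v0=-1 v1=-2 v2=4 v3=-2
Collision at t=3/2: particles 2 and 3 swap velocities; positions: p0=5/2 p1=5 p2=13 p3=13; velocities now: v0=-1 v1=-2 v2=-2 v3=4
Collision at t=4: particles 0 and 1 swap velocities; positions: p0=0 p1=0 p2=8 p3=23; velocities now: v0=-2 v1=-1 v2=-2 v3=4
Collision at t=12: particles 1 and 2 swap velocities; positions: p0=-16 p1=-8 p2=-8 p3=55; velocities now: v0=-2 v1=-2 v2=-1 v3=4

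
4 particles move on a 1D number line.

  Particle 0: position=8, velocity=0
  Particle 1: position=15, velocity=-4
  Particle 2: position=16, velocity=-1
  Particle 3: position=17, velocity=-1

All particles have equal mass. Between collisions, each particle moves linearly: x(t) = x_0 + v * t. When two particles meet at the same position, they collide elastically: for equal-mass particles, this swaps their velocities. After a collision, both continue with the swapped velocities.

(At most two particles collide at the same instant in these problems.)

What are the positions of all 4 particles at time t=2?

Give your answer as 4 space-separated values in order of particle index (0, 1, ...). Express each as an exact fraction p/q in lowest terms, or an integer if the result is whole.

Collision at t=7/4: particles 0 and 1 swap velocities; positions: p0=8 p1=8 p2=57/4 p3=61/4; velocities now: v0=-4 v1=0 v2=-1 v3=-1
Advance to t=2 (no further collisions before then); velocities: v0=-4 v1=0 v2=-1 v3=-1; positions = 7 8 14 15

Answer: 7 8 14 15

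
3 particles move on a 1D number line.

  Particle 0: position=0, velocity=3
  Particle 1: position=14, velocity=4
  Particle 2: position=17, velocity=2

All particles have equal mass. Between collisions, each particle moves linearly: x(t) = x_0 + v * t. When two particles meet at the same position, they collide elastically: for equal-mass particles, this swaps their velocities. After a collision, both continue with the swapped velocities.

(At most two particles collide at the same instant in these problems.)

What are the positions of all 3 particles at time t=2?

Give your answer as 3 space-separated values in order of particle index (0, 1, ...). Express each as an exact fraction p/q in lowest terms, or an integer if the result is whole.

Answer: 6 21 22

Derivation:
Collision at t=3/2: particles 1 and 2 swap velocities; positions: p0=9/2 p1=20 p2=20; velocities now: v0=3 v1=2 v2=4
Advance to t=2 (no further collisions before then); velocities: v0=3 v1=2 v2=4; positions = 6 21 22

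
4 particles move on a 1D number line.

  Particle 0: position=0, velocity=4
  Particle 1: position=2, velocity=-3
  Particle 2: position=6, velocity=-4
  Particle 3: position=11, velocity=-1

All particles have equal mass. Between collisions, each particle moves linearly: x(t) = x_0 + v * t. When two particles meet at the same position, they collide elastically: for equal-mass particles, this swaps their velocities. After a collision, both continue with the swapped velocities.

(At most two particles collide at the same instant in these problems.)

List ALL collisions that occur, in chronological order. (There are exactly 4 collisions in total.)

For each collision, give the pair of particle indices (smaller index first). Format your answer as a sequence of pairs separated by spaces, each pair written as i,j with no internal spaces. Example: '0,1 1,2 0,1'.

Collision at t=2/7: particles 0 and 1 swap velocities; positions: p0=8/7 p1=8/7 p2=34/7 p3=75/7; velocities now: v0=-3 v1=4 v2=-4 v3=-1
Collision at t=3/4: particles 1 and 2 swap velocities; positions: p0=-1/4 p1=3 p2=3 p3=41/4; velocities now: v0=-3 v1=-4 v2=4 v3=-1
Collision at t=11/5: particles 2 and 3 swap velocities; positions: p0=-23/5 p1=-14/5 p2=44/5 p3=44/5; velocities now: v0=-3 v1=-4 v2=-1 v3=4
Collision at t=4: particles 0 and 1 swap velocities; positions: p0=-10 p1=-10 p2=7 p3=16; velocities now: v0=-4 v1=-3 v2=-1 v3=4

Answer: 0,1 1,2 2,3 0,1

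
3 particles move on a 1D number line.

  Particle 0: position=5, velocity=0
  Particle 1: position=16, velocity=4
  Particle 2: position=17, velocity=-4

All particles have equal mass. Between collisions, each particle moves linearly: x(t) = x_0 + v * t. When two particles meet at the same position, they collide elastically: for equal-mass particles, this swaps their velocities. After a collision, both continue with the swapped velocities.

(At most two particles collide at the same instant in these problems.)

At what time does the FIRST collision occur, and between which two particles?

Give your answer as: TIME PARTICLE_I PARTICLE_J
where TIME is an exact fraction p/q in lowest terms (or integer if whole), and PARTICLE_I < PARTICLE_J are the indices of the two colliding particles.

Answer: 1/8 1 2

Derivation:
Pair (0,1): pos 5,16 vel 0,4 -> not approaching (rel speed -4 <= 0)
Pair (1,2): pos 16,17 vel 4,-4 -> gap=1, closing at 8/unit, collide at t=1/8
Earliest collision: t=1/8 between 1 and 2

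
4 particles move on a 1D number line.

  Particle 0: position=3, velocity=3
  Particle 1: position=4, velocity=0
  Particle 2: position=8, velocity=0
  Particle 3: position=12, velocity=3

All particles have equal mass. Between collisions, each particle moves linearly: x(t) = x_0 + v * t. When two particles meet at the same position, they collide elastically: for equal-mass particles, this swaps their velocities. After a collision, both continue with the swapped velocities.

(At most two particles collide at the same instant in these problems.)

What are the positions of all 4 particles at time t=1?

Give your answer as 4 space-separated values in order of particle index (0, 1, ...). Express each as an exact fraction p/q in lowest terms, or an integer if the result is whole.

Answer: 4 6 8 15

Derivation:
Collision at t=1/3: particles 0 and 1 swap velocities; positions: p0=4 p1=4 p2=8 p3=13; velocities now: v0=0 v1=3 v2=0 v3=3
Advance to t=1 (no further collisions before then); velocities: v0=0 v1=3 v2=0 v3=3; positions = 4 6 8 15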